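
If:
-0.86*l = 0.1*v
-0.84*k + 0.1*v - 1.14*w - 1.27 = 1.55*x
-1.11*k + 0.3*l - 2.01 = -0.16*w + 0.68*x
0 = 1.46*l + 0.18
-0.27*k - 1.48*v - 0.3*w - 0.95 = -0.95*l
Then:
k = -5.49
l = -0.12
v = 1.06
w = -3.84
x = 5.05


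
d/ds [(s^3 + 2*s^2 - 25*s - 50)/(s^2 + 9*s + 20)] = (s^2 + 8*s - 2)/(s^2 + 8*s + 16)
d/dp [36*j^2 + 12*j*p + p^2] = 12*j + 2*p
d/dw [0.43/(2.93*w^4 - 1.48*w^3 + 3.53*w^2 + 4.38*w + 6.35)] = (-5.0396*w^3 + 1.9092*w^2 - 3.0358*w - 1.8834)/(2.93*w^4 - 1.48*w^3 + 3.53*w^2 + 4.38*w + 6.35)^2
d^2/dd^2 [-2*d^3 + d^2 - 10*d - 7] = 2 - 12*d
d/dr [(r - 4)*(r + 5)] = 2*r + 1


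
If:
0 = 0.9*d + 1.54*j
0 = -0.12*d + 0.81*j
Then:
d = 0.00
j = 0.00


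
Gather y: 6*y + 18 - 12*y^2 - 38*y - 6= -12*y^2 - 32*y + 12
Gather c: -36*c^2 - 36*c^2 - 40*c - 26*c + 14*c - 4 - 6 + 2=-72*c^2 - 52*c - 8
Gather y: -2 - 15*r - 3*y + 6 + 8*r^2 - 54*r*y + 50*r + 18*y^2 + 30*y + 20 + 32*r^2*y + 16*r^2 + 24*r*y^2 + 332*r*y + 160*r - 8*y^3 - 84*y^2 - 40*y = 24*r^2 + 195*r - 8*y^3 + y^2*(24*r - 66) + y*(32*r^2 + 278*r - 13) + 24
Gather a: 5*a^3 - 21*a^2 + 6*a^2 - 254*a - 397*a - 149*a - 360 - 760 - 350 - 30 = 5*a^3 - 15*a^2 - 800*a - 1500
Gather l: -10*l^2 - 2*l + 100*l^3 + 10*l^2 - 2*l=100*l^3 - 4*l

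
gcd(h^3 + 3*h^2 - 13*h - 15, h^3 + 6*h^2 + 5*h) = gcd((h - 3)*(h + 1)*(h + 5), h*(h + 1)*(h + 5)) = h^2 + 6*h + 5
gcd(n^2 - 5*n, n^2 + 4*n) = n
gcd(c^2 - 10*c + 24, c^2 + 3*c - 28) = c - 4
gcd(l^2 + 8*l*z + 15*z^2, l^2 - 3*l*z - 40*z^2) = l + 5*z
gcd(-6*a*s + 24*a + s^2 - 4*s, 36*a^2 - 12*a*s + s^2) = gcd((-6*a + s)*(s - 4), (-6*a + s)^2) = -6*a + s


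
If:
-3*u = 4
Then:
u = -4/3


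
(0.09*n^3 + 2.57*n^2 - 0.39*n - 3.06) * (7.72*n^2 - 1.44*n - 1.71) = 0.6948*n^5 + 19.7108*n^4 - 6.8655*n^3 - 27.4563*n^2 + 5.0733*n + 5.2326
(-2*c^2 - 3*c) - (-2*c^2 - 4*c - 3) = c + 3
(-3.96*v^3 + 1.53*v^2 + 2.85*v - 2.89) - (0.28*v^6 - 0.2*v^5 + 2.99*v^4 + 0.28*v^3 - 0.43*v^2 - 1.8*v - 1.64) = -0.28*v^6 + 0.2*v^5 - 2.99*v^4 - 4.24*v^3 + 1.96*v^2 + 4.65*v - 1.25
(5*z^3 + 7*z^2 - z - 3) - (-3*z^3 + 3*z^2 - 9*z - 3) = 8*z^3 + 4*z^2 + 8*z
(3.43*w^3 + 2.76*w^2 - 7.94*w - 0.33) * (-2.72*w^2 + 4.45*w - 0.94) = -9.3296*w^5 + 7.7563*w^4 + 30.6546*w^3 - 37.0298*w^2 + 5.9951*w + 0.3102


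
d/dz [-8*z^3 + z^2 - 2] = 2*z*(1 - 12*z)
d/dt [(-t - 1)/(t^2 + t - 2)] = (-t^2 - t + (t + 1)*(2*t + 1) + 2)/(t^2 + t - 2)^2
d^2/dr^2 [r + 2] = 0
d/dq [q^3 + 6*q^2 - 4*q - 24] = 3*q^2 + 12*q - 4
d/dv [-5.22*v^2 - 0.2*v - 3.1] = -10.44*v - 0.2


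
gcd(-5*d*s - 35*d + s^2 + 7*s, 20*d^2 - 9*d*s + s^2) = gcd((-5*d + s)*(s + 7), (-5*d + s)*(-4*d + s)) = -5*d + s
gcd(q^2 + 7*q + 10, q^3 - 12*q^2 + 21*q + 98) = q + 2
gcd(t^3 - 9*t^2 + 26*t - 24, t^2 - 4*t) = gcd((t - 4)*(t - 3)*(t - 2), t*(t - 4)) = t - 4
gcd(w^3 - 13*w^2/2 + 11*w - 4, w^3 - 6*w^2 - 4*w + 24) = w - 2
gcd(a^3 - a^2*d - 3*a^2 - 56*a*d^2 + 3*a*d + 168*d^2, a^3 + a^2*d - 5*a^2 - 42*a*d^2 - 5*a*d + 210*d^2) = a + 7*d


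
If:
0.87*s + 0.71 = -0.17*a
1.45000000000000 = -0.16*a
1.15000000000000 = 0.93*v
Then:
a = -9.06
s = 0.95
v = 1.24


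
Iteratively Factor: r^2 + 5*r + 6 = (r + 2)*(r + 3)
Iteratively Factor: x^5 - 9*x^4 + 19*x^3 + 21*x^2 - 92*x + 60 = (x - 2)*(x^4 - 7*x^3 + 5*x^2 + 31*x - 30) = (x - 3)*(x - 2)*(x^3 - 4*x^2 - 7*x + 10) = (x - 3)*(x - 2)*(x + 2)*(x^2 - 6*x + 5) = (x - 5)*(x - 3)*(x - 2)*(x + 2)*(x - 1)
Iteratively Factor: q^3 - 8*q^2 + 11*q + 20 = (q + 1)*(q^2 - 9*q + 20) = (q - 5)*(q + 1)*(q - 4)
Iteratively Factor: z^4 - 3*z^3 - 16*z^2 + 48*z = (z - 4)*(z^3 + z^2 - 12*z) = (z - 4)*(z - 3)*(z^2 + 4*z) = z*(z - 4)*(z - 3)*(z + 4)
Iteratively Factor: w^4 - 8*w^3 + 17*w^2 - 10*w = (w - 2)*(w^3 - 6*w^2 + 5*w) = w*(w - 2)*(w^2 - 6*w + 5) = w*(w - 2)*(w - 1)*(w - 5)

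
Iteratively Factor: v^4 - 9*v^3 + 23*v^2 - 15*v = (v - 1)*(v^3 - 8*v^2 + 15*v) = v*(v - 1)*(v^2 - 8*v + 15) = v*(v - 3)*(v - 1)*(v - 5)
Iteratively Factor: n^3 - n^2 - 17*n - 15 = (n + 3)*(n^2 - 4*n - 5) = (n + 1)*(n + 3)*(n - 5)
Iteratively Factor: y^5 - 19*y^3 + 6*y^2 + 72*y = (y + 4)*(y^4 - 4*y^3 - 3*y^2 + 18*y) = (y - 3)*(y + 4)*(y^3 - y^2 - 6*y) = y*(y - 3)*(y + 4)*(y^2 - y - 6) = y*(y - 3)*(y + 2)*(y + 4)*(y - 3)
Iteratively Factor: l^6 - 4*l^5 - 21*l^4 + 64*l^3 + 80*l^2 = (l + 1)*(l^5 - 5*l^4 - 16*l^3 + 80*l^2) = (l - 4)*(l + 1)*(l^4 - l^3 - 20*l^2) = l*(l - 4)*(l + 1)*(l^3 - l^2 - 20*l) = l^2*(l - 4)*(l + 1)*(l^2 - l - 20) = l^2*(l - 5)*(l - 4)*(l + 1)*(l + 4)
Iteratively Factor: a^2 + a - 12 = (a - 3)*(a + 4)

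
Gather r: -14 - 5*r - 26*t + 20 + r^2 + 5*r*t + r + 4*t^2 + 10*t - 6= r^2 + r*(5*t - 4) + 4*t^2 - 16*t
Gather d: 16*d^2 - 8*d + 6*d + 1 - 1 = 16*d^2 - 2*d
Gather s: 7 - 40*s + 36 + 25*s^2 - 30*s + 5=25*s^2 - 70*s + 48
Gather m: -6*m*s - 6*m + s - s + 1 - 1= m*(-6*s - 6)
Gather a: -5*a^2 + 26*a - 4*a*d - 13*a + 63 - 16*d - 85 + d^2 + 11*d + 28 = -5*a^2 + a*(13 - 4*d) + d^2 - 5*d + 6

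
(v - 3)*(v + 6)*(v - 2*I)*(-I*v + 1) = -I*v^4 - v^3 - 3*I*v^3 - 3*v^2 + 16*I*v^2 + 18*v - 6*I*v + 36*I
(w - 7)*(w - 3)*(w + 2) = w^3 - 8*w^2 + w + 42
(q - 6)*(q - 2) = q^2 - 8*q + 12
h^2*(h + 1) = h^3 + h^2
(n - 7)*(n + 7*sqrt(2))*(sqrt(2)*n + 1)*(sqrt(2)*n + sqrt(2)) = 2*n^4 - 12*n^3 + 15*sqrt(2)*n^3 - 90*sqrt(2)*n^2 - 105*sqrt(2)*n - 84*n - 98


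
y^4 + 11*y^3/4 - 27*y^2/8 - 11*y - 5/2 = (y - 2)*(y + 1/4)*(y + 2)*(y + 5/2)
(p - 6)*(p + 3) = p^2 - 3*p - 18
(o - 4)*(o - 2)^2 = o^3 - 8*o^2 + 20*o - 16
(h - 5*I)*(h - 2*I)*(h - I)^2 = h^4 - 9*I*h^3 - 25*h^2 + 27*I*h + 10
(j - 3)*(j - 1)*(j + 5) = j^3 + j^2 - 17*j + 15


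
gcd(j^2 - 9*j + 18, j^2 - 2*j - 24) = j - 6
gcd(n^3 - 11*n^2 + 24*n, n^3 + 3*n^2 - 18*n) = n^2 - 3*n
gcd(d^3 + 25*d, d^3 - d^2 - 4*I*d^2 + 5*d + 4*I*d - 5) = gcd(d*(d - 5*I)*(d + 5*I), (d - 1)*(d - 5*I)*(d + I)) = d - 5*I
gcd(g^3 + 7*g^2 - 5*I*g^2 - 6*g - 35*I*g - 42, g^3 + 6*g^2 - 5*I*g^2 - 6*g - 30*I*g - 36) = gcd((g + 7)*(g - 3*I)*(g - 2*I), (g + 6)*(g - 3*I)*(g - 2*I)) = g^2 - 5*I*g - 6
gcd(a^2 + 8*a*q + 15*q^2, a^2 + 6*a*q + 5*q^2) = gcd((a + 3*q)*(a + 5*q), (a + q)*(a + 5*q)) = a + 5*q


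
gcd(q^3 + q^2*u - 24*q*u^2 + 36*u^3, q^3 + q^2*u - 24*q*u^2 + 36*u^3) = q^3 + q^2*u - 24*q*u^2 + 36*u^3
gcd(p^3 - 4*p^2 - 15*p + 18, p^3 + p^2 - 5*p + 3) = p^2 + 2*p - 3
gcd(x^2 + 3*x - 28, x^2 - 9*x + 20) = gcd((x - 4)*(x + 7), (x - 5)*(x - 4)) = x - 4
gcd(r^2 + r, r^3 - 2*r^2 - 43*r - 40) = r + 1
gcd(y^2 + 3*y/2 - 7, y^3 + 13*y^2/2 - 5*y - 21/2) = 1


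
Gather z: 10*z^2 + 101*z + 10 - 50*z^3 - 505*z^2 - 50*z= -50*z^3 - 495*z^2 + 51*z + 10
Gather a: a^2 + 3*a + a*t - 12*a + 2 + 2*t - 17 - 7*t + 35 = a^2 + a*(t - 9) - 5*t + 20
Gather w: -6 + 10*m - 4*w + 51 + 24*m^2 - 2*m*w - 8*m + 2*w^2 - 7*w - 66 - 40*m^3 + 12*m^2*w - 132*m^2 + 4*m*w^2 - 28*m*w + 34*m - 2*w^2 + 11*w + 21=-40*m^3 - 108*m^2 + 4*m*w^2 + 36*m + w*(12*m^2 - 30*m)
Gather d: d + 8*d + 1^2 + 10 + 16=9*d + 27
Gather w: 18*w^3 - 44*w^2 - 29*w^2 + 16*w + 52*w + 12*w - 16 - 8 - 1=18*w^3 - 73*w^2 + 80*w - 25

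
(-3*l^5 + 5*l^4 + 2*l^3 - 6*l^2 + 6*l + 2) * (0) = 0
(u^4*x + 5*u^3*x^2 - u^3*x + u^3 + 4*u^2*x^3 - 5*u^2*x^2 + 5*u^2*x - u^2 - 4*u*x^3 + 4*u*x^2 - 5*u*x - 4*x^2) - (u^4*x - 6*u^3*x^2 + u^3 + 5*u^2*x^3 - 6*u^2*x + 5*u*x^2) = 11*u^3*x^2 - u^3*x - u^2*x^3 - 5*u^2*x^2 + 11*u^2*x - u^2 - 4*u*x^3 - u*x^2 - 5*u*x - 4*x^2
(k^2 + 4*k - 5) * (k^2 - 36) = k^4 + 4*k^3 - 41*k^2 - 144*k + 180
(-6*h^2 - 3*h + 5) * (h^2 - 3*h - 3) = -6*h^4 + 15*h^3 + 32*h^2 - 6*h - 15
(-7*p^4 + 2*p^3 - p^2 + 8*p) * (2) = -14*p^4 + 4*p^3 - 2*p^2 + 16*p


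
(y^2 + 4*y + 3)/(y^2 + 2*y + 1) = (y + 3)/(y + 1)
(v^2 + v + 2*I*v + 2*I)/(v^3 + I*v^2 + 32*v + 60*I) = (v + 1)/(v^2 - I*v + 30)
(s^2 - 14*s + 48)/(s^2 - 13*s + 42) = (s - 8)/(s - 7)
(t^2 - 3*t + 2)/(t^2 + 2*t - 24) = (t^2 - 3*t + 2)/(t^2 + 2*t - 24)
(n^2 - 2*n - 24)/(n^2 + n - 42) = (n + 4)/(n + 7)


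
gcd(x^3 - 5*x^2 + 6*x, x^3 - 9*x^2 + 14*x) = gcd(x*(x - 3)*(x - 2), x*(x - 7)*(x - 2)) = x^2 - 2*x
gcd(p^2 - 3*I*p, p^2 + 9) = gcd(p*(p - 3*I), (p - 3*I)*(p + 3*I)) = p - 3*I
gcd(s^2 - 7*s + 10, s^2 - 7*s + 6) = 1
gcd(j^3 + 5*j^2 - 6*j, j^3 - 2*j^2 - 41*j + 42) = j^2 + 5*j - 6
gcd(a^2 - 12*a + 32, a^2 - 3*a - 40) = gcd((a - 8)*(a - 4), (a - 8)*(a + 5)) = a - 8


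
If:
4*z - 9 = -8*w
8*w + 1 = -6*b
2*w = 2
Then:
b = -3/2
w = 1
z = 1/4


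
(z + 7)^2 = z^2 + 14*z + 49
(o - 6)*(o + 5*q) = o^2 + 5*o*q - 6*o - 30*q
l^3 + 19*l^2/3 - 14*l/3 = l*(l - 2/3)*(l + 7)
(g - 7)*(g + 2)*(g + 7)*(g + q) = g^4 + g^3*q + 2*g^3 + 2*g^2*q - 49*g^2 - 49*g*q - 98*g - 98*q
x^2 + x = x*(x + 1)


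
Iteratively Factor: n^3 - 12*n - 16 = (n + 2)*(n^2 - 2*n - 8) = (n - 4)*(n + 2)*(n + 2)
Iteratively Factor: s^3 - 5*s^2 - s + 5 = (s - 5)*(s^2 - 1) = (s - 5)*(s - 1)*(s + 1)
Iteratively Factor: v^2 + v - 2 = (v + 2)*(v - 1)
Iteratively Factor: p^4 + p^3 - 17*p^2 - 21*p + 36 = (p + 3)*(p^3 - 2*p^2 - 11*p + 12) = (p + 3)^2*(p^2 - 5*p + 4) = (p - 1)*(p + 3)^2*(p - 4)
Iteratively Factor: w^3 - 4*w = (w)*(w^2 - 4) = w*(w + 2)*(w - 2)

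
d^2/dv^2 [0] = 0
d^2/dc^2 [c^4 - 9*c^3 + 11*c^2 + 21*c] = 12*c^2 - 54*c + 22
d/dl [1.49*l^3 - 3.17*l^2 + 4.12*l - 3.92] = 4.47*l^2 - 6.34*l + 4.12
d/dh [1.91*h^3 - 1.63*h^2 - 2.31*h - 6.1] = 5.73*h^2 - 3.26*h - 2.31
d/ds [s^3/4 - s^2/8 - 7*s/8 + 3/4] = 3*s^2/4 - s/4 - 7/8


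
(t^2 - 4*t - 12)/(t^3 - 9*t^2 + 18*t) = (t + 2)/(t*(t - 3))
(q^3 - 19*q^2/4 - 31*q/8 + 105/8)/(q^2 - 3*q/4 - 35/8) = (2*q^2 - 13*q + 15)/(2*q - 5)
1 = 1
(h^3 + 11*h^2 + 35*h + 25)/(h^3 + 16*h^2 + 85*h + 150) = (h + 1)/(h + 6)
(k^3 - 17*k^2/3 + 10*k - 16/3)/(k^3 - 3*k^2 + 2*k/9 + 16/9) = 3*(k - 2)/(3*k + 2)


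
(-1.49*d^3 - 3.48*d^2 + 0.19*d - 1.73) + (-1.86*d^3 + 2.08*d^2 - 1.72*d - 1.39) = -3.35*d^3 - 1.4*d^2 - 1.53*d - 3.12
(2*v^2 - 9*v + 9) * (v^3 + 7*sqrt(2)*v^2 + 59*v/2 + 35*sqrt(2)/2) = 2*v^5 - 9*v^4 + 14*sqrt(2)*v^4 - 63*sqrt(2)*v^3 + 68*v^3 - 531*v^2/2 + 98*sqrt(2)*v^2 - 315*sqrt(2)*v/2 + 531*v/2 + 315*sqrt(2)/2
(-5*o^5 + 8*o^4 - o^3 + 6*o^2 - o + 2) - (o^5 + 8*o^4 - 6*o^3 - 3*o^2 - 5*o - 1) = -6*o^5 + 5*o^3 + 9*o^2 + 4*o + 3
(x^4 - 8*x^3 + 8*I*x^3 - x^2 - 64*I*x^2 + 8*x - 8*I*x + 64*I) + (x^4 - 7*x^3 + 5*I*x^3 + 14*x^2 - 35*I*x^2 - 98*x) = 2*x^4 - 15*x^3 + 13*I*x^3 + 13*x^2 - 99*I*x^2 - 90*x - 8*I*x + 64*I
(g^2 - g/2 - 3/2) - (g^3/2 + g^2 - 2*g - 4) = -g^3/2 + 3*g/2 + 5/2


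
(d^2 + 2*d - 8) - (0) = d^2 + 2*d - 8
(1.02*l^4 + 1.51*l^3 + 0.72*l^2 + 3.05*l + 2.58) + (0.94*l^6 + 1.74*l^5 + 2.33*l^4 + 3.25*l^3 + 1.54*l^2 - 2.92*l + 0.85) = 0.94*l^6 + 1.74*l^5 + 3.35*l^4 + 4.76*l^3 + 2.26*l^2 + 0.13*l + 3.43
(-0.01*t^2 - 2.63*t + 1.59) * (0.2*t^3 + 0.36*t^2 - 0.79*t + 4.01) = -0.002*t^5 - 0.5296*t^4 - 0.6209*t^3 + 2.61*t^2 - 11.8024*t + 6.3759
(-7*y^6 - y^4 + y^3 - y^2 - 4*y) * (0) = 0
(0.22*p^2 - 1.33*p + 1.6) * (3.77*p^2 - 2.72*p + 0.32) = 0.8294*p^4 - 5.6125*p^3 + 9.72*p^2 - 4.7776*p + 0.512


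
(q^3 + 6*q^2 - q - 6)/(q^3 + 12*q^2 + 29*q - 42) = (q + 1)/(q + 7)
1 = 1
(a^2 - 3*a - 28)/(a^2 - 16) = (a - 7)/(a - 4)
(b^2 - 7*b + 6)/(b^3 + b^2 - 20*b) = (b^2 - 7*b + 6)/(b*(b^2 + b - 20))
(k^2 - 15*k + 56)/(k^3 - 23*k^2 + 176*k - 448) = 1/(k - 8)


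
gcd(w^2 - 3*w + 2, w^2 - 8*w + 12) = w - 2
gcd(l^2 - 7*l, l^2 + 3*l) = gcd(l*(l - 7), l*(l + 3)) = l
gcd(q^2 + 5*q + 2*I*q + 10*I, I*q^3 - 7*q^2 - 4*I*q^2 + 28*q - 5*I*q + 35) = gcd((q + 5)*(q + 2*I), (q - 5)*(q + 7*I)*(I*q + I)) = 1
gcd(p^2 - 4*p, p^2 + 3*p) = p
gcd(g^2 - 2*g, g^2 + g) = g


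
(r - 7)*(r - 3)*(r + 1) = r^3 - 9*r^2 + 11*r + 21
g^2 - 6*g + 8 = (g - 4)*(g - 2)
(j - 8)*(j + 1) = j^2 - 7*j - 8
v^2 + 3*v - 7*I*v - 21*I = (v + 3)*(v - 7*I)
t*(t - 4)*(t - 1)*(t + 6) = t^4 + t^3 - 26*t^2 + 24*t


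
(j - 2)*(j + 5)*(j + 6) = j^3 + 9*j^2 + 8*j - 60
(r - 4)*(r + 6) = r^2 + 2*r - 24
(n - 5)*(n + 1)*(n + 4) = n^3 - 21*n - 20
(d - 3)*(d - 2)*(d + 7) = d^3 + 2*d^2 - 29*d + 42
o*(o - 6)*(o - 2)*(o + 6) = o^4 - 2*o^3 - 36*o^2 + 72*o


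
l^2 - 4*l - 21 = (l - 7)*(l + 3)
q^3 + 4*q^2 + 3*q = q*(q + 1)*(q + 3)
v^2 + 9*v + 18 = (v + 3)*(v + 6)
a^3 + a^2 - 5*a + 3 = (a - 1)^2*(a + 3)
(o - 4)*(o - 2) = o^2 - 6*o + 8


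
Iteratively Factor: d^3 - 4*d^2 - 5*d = (d)*(d^2 - 4*d - 5) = d*(d - 5)*(d + 1)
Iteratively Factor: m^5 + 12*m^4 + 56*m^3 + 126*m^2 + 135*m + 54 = (m + 2)*(m^4 + 10*m^3 + 36*m^2 + 54*m + 27) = (m + 2)*(m + 3)*(m^3 + 7*m^2 + 15*m + 9) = (m + 1)*(m + 2)*(m + 3)*(m^2 + 6*m + 9) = (m + 1)*(m + 2)*(m + 3)^2*(m + 3)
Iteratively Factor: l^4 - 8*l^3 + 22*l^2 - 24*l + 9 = (l - 3)*(l^3 - 5*l^2 + 7*l - 3) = (l - 3)*(l - 1)*(l^2 - 4*l + 3) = (l - 3)^2*(l - 1)*(l - 1)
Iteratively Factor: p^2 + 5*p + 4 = (p + 1)*(p + 4)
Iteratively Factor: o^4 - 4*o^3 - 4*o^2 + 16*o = (o - 4)*(o^3 - 4*o) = (o - 4)*(o + 2)*(o^2 - 2*o) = (o - 4)*(o - 2)*(o + 2)*(o)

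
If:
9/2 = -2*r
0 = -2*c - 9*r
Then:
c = 81/8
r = -9/4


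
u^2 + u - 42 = (u - 6)*(u + 7)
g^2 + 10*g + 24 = (g + 4)*(g + 6)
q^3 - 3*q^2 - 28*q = q*(q - 7)*(q + 4)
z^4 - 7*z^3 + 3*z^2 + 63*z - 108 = (z - 4)*(z - 3)^2*(z + 3)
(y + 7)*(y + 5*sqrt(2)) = y^2 + 7*y + 5*sqrt(2)*y + 35*sqrt(2)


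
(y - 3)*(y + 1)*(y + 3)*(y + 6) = y^4 + 7*y^3 - 3*y^2 - 63*y - 54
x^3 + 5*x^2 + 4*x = x*(x + 1)*(x + 4)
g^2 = g^2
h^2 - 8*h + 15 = (h - 5)*(h - 3)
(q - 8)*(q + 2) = q^2 - 6*q - 16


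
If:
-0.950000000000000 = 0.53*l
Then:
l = -1.79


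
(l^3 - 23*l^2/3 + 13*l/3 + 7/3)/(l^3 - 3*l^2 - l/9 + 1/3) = 3*(l^2 - 8*l + 7)/(3*l^2 - 10*l + 3)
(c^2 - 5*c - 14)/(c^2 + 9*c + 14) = (c - 7)/(c + 7)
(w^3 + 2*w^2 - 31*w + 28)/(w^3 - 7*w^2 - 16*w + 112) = (w^2 + 6*w - 7)/(w^2 - 3*w - 28)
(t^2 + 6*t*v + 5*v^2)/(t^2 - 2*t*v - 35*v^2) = (t + v)/(t - 7*v)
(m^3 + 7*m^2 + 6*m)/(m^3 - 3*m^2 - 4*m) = (m + 6)/(m - 4)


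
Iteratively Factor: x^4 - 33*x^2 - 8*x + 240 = (x - 3)*(x^3 + 3*x^2 - 24*x - 80) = (x - 5)*(x - 3)*(x^2 + 8*x + 16) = (x - 5)*(x - 3)*(x + 4)*(x + 4)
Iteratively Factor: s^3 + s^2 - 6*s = (s - 2)*(s^2 + 3*s) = (s - 2)*(s + 3)*(s)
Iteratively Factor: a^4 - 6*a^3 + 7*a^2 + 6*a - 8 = (a + 1)*(a^3 - 7*a^2 + 14*a - 8) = (a - 1)*(a + 1)*(a^2 - 6*a + 8) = (a - 4)*(a - 1)*(a + 1)*(a - 2)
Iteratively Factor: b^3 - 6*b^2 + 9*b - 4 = (b - 1)*(b^2 - 5*b + 4) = (b - 1)^2*(b - 4)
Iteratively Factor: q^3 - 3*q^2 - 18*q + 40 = (q + 4)*(q^2 - 7*q + 10) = (q - 2)*(q + 4)*(q - 5)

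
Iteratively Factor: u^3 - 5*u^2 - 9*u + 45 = (u - 5)*(u^2 - 9) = (u - 5)*(u - 3)*(u + 3)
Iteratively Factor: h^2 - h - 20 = (h + 4)*(h - 5)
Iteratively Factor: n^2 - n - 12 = (n + 3)*(n - 4)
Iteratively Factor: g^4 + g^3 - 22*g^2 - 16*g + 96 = (g - 4)*(g^3 + 5*g^2 - 2*g - 24) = (g - 4)*(g + 4)*(g^2 + g - 6) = (g - 4)*(g + 3)*(g + 4)*(g - 2)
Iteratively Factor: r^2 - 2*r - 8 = (r + 2)*(r - 4)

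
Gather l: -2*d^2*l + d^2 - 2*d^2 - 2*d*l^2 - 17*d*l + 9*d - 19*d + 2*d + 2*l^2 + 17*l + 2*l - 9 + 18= -d^2 - 8*d + l^2*(2 - 2*d) + l*(-2*d^2 - 17*d + 19) + 9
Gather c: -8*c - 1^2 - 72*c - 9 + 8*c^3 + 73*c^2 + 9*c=8*c^3 + 73*c^2 - 71*c - 10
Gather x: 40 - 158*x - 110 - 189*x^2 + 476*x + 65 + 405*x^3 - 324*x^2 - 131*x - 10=405*x^3 - 513*x^2 + 187*x - 15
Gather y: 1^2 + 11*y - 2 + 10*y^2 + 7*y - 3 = 10*y^2 + 18*y - 4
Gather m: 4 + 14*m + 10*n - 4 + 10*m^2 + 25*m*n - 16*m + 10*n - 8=10*m^2 + m*(25*n - 2) + 20*n - 8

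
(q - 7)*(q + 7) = q^2 - 49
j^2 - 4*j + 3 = (j - 3)*(j - 1)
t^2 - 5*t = t*(t - 5)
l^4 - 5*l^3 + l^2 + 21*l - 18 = (l - 3)^2*(l - 1)*(l + 2)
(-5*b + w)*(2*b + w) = -10*b^2 - 3*b*w + w^2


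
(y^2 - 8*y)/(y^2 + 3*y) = (y - 8)/(y + 3)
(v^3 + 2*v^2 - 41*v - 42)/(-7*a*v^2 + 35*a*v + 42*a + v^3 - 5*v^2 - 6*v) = (v + 7)/(-7*a + v)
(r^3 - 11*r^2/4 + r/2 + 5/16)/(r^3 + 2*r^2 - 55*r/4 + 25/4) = (r + 1/4)/(r + 5)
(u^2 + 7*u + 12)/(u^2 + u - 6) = (u + 4)/(u - 2)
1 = 1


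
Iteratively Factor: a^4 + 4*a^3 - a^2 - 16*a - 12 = (a + 2)*(a^3 + 2*a^2 - 5*a - 6) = (a - 2)*(a + 2)*(a^2 + 4*a + 3) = (a - 2)*(a + 2)*(a + 3)*(a + 1)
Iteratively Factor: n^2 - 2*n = (n)*(n - 2)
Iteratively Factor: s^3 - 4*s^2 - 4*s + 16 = (s + 2)*(s^2 - 6*s + 8) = (s - 4)*(s + 2)*(s - 2)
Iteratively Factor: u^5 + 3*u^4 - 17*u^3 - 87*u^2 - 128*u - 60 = (u - 5)*(u^4 + 8*u^3 + 23*u^2 + 28*u + 12) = (u - 5)*(u + 2)*(u^3 + 6*u^2 + 11*u + 6) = (u - 5)*(u + 2)*(u + 3)*(u^2 + 3*u + 2) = (u - 5)*(u + 2)^2*(u + 3)*(u + 1)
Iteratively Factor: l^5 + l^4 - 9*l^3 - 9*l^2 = (l - 3)*(l^4 + 4*l^3 + 3*l^2) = l*(l - 3)*(l^3 + 4*l^2 + 3*l) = l^2*(l - 3)*(l^2 + 4*l + 3) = l^2*(l - 3)*(l + 3)*(l + 1)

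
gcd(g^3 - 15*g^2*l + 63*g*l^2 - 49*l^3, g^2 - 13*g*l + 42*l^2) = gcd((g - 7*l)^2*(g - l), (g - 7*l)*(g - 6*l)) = g - 7*l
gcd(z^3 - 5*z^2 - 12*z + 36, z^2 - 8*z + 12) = z^2 - 8*z + 12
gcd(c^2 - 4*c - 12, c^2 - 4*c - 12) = c^2 - 4*c - 12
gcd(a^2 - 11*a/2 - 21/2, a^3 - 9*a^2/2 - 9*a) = a + 3/2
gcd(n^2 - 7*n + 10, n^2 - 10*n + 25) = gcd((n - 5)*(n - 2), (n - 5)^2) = n - 5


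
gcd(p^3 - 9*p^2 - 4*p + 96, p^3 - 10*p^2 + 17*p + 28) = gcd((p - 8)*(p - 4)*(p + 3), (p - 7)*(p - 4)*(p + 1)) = p - 4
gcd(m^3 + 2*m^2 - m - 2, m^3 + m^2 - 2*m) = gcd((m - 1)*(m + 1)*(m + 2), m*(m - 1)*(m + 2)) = m^2 + m - 2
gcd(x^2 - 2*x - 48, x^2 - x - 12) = 1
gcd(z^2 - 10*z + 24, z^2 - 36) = z - 6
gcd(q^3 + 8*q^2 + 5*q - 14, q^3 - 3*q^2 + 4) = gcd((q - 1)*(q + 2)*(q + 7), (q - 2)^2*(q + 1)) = 1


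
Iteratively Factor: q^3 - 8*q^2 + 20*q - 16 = (q - 2)*(q^2 - 6*q + 8) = (q - 4)*(q - 2)*(q - 2)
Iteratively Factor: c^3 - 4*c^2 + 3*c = (c)*(c^2 - 4*c + 3) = c*(c - 3)*(c - 1)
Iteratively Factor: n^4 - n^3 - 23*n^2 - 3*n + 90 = (n + 3)*(n^3 - 4*n^2 - 11*n + 30) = (n - 5)*(n + 3)*(n^2 + n - 6) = (n - 5)*(n - 2)*(n + 3)*(n + 3)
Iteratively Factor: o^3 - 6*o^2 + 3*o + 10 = (o - 5)*(o^2 - o - 2) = (o - 5)*(o + 1)*(o - 2)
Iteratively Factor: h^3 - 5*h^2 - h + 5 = (h + 1)*(h^2 - 6*h + 5) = (h - 5)*(h + 1)*(h - 1)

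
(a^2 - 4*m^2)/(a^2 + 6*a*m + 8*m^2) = (a - 2*m)/(a + 4*m)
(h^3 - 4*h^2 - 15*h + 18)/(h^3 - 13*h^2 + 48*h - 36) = (h + 3)/(h - 6)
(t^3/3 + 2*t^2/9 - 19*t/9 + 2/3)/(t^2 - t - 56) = (-3*t^3 - 2*t^2 + 19*t - 6)/(9*(-t^2 + t + 56))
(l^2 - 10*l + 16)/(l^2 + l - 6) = (l - 8)/(l + 3)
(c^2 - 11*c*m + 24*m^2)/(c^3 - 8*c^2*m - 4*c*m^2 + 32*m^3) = (c - 3*m)/(c^2 - 4*m^2)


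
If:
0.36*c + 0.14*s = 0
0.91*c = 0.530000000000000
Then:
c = 0.58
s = -1.50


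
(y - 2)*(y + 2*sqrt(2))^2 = y^3 - 2*y^2 + 4*sqrt(2)*y^2 - 8*sqrt(2)*y + 8*y - 16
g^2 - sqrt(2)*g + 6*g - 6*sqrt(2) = (g + 6)*(g - sqrt(2))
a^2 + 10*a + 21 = (a + 3)*(a + 7)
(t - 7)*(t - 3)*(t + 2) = t^3 - 8*t^2 + t + 42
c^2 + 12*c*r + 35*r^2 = (c + 5*r)*(c + 7*r)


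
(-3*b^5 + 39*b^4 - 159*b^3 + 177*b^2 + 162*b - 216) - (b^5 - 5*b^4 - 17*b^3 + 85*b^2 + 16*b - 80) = -4*b^5 + 44*b^4 - 142*b^3 + 92*b^2 + 146*b - 136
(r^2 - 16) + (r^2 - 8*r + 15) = 2*r^2 - 8*r - 1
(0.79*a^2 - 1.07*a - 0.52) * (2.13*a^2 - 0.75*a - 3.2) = 1.6827*a^4 - 2.8716*a^3 - 2.8331*a^2 + 3.814*a + 1.664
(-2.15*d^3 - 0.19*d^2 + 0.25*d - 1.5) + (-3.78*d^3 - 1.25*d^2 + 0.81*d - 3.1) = -5.93*d^3 - 1.44*d^2 + 1.06*d - 4.6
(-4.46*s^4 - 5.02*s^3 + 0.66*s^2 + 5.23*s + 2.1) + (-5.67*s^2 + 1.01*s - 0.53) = -4.46*s^4 - 5.02*s^3 - 5.01*s^2 + 6.24*s + 1.57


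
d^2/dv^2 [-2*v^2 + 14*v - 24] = -4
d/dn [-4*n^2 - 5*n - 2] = -8*n - 5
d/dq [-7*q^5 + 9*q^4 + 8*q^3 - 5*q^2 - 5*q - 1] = -35*q^4 + 36*q^3 + 24*q^2 - 10*q - 5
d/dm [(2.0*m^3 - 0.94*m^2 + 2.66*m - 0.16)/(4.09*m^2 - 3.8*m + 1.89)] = (8.18*m^4 - 15.2*m^3 + 4.0326*m^2 - 2.2444*m + 4.4194)/(16.7281*m^4 - 31.084*m^3 + 29.9002*m^2 - 14.364*m + 3.5721)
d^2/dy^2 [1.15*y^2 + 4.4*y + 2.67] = 2.30000000000000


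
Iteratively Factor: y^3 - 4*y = (y - 2)*(y^2 + 2*y) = y*(y - 2)*(y + 2)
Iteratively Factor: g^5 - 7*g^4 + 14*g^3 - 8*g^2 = (g)*(g^4 - 7*g^3 + 14*g^2 - 8*g) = g^2*(g^3 - 7*g^2 + 14*g - 8) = g^2*(g - 4)*(g^2 - 3*g + 2) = g^2*(g - 4)*(g - 1)*(g - 2)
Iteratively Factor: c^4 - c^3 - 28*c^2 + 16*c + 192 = (c + 4)*(c^3 - 5*c^2 - 8*c + 48) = (c - 4)*(c + 4)*(c^2 - c - 12) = (c - 4)*(c + 3)*(c + 4)*(c - 4)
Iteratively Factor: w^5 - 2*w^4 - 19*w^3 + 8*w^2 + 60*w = (w + 3)*(w^4 - 5*w^3 - 4*w^2 + 20*w) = (w - 2)*(w + 3)*(w^3 - 3*w^2 - 10*w) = (w - 2)*(w + 2)*(w + 3)*(w^2 - 5*w) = w*(w - 2)*(w + 2)*(w + 3)*(w - 5)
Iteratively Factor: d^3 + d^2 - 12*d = (d - 3)*(d^2 + 4*d) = (d - 3)*(d + 4)*(d)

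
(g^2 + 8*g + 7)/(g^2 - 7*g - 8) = (g + 7)/(g - 8)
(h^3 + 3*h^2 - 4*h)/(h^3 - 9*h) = (h^2 + 3*h - 4)/(h^2 - 9)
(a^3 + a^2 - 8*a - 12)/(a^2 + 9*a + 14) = (a^2 - a - 6)/(a + 7)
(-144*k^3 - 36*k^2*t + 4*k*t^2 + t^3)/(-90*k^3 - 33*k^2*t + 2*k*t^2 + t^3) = (24*k^2 + 10*k*t + t^2)/(15*k^2 + 8*k*t + t^2)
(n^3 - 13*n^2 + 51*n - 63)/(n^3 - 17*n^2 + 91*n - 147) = (n - 3)/(n - 7)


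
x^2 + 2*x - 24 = (x - 4)*(x + 6)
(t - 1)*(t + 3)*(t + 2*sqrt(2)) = t^3 + 2*t^2 + 2*sqrt(2)*t^2 - 3*t + 4*sqrt(2)*t - 6*sqrt(2)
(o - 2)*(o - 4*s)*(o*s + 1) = o^3*s - 4*o^2*s^2 - 2*o^2*s + o^2 + 8*o*s^2 - 4*o*s - 2*o + 8*s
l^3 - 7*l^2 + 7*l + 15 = (l - 5)*(l - 3)*(l + 1)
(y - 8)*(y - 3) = y^2 - 11*y + 24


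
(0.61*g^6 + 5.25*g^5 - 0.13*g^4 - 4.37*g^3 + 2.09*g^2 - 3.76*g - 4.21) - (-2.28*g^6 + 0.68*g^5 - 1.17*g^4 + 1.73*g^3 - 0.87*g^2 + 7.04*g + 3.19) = 2.89*g^6 + 4.57*g^5 + 1.04*g^4 - 6.1*g^3 + 2.96*g^2 - 10.8*g - 7.4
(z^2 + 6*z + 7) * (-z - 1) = -z^3 - 7*z^2 - 13*z - 7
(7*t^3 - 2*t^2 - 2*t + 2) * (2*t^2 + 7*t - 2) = 14*t^5 + 45*t^4 - 32*t^3 - 6*t^2 + 18*t - 4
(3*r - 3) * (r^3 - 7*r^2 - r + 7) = 3*r^4 - 24*r^3 + 18*r^2 + 24*r - 21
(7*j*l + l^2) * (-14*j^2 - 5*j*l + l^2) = -98*j^3*l - 49*j^2*l^2 + 2*j*l^3 + l^4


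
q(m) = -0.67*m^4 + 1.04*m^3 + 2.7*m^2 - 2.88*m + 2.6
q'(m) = -2.68*m^3 + 3.12*m^2 + 5.4*m - 2.88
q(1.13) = 3.20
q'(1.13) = 3.34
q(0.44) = 1.92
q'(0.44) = -0.13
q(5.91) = -522.81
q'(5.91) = -415.21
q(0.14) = 2.25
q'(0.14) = -2.07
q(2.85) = -3.81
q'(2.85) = -24.19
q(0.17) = 2.19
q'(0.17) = -1.88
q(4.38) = -117.42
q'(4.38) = -144.57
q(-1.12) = 6.70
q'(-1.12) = -1.25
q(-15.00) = -36775.45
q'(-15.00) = 9663.12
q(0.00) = 2.60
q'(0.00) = -2.88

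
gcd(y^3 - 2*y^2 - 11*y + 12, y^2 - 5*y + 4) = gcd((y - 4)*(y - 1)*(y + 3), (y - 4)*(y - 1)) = y^2 - 5*y + 4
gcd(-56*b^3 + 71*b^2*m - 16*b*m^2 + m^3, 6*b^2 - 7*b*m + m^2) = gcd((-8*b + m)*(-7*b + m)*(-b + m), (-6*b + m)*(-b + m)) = b - m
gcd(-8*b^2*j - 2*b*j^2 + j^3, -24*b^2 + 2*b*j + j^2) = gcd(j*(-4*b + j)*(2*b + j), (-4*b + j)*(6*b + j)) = 4*b - j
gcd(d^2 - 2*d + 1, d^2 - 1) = d - 1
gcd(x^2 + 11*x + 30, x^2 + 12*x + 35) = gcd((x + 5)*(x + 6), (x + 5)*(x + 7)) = x + 5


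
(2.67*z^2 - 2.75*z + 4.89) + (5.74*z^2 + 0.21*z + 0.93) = 8.41*z^2 - 2.54*z + 5.82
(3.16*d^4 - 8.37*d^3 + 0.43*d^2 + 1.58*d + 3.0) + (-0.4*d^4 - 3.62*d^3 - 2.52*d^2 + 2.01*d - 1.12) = 2.76*d^4 - 11.99*d^3 - 2.09*d^2 + 3.59*d + 1.88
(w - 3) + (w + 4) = 2*w + 1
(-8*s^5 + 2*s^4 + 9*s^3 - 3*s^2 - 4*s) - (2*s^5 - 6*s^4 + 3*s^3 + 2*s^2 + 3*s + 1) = -10*s^5 + 8*s^4 + 6*s^3 - 5*s^2 - 7*s - 1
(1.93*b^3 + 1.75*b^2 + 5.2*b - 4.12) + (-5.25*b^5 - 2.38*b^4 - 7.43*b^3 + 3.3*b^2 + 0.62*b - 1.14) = -5.25*b^5 - 2.38*b^4 - 5.5*b^3 + 5.05*b^2 + 5.82*b - 5.26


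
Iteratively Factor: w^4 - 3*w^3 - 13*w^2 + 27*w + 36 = (w - 4)*(w^3 + w^2 - 9*w - 9) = (w - 4)*(w - 3)*(w^2 + 4*w + 3) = (w - 4)*(w - 3)*(w + 1)*(w + 3)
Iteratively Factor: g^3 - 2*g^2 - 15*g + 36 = (g + 4)*(g^2 - 6*g + 9) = (g - 3)*(g + 4)*(g - 3)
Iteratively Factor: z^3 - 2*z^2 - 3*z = (z)*(z^2 - 2*z - 3) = z*(z - 3)*(z + 1)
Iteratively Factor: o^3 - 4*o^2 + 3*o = (o)*(o^2 - 4*o + 3) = o*(o - 1)*(o - 3)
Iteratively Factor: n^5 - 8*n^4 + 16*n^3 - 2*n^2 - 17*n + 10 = (n - 2)*(n^4 - 6*n^3 + 4*n^2 + 6*n - 5) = (n - 2)*(n - 1)*(n^3 - 5*n^2 - n + 5) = (n - 5)*(n - 2)*(n - 1)*(n^2 - 1) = (n - 5)*(n - 2)*(n - 1)*(n + 1)*(n - 1)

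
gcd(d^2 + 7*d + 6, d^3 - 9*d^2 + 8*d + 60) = 1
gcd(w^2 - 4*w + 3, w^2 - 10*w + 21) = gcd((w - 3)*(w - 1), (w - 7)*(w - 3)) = w - 3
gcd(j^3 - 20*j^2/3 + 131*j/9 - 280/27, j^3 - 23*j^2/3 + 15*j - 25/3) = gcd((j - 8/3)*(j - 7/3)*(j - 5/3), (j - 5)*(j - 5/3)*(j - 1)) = j - 5/3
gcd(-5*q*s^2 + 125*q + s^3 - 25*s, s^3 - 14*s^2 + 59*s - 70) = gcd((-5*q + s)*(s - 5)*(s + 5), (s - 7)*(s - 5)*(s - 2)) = s - 5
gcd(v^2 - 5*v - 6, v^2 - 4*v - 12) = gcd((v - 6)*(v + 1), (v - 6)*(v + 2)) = v - 6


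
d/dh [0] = 0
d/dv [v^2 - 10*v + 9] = 2*v - 10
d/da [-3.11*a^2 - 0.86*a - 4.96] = -6.22*a - 0.86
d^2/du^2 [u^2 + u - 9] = 2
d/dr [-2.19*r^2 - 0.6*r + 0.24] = -4.38*r - 0.6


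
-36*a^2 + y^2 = (-6*a + y)*(6*a + y)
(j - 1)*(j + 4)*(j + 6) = j^3 + 9*j^2 + 14*j - 24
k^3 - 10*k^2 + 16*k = k*(k - 8)*(k - 2)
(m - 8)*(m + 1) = m^2 - 7*m - 8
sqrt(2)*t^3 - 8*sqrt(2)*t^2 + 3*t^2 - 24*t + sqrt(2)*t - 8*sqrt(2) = (t - 8)*(t + sqrt(2))*(sqrt(2)*t + 1)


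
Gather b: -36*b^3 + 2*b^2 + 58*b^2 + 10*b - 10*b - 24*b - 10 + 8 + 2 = -36*b^3 + 60*b^2 - 24*b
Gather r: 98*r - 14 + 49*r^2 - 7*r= 49*r^2 + 91*r - 14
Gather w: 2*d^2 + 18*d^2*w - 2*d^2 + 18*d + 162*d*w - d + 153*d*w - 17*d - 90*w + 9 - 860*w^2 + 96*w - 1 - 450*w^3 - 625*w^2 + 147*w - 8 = -450*w^3 - 1485*w^2 + w*(18*d^2 + 315*d + 153)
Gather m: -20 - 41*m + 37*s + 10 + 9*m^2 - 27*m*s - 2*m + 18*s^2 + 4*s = 9*m^2 + m*(-27*s - 43) + 18*s^2 + 41*s - 10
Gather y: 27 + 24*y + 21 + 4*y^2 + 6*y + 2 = 4*y^2 + 30*y + 50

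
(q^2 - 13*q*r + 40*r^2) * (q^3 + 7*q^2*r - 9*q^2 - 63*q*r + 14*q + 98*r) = q^5 - 6*q^4*r - 9*q^4 - 51*q^3*r^2 + 54*q^3*r + 14*q^3 + 280*q^2*r^3 + 459*q^2*r^2 - 84*q^2*r - 2520*q*r^3 - 714*q*r^2 + 3920*r^3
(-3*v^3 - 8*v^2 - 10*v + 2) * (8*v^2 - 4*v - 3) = -24*v^5 - 52*v^4 - 39*v^3 + 80*v^2 + 22*v - 6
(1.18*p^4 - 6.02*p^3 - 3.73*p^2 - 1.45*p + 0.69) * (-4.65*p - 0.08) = -5.487*p^5 + 27.8986*p^4 + 17.8261*p^3 + 7.0409*p^2 - 3.0925*p - 0.0552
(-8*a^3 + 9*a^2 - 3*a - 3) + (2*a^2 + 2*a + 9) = -8*a^3 + 11*a^2 - a + 6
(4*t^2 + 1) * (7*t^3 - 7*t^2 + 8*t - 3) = 28*t^5 - 28*t^4 + 39*t^3 - 19*t^2 + 8*t - 3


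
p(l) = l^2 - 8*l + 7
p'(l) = 2*l - 8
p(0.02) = 6.84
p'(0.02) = -7.96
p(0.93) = 0.42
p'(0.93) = -6.14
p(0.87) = 0.80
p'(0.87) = -6.26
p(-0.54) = 11.61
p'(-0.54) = -9.08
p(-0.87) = 14.72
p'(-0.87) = -9.74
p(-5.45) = 80.30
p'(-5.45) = -18.90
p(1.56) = -3.05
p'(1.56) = -4.88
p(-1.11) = 17.11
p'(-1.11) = -10.22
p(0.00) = 7.00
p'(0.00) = -8.00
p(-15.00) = 352.00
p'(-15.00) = -38.00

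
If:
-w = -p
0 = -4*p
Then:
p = 0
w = 0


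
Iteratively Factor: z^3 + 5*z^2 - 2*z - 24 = (z + 3)*(z^2 + 2*z - 8) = (z - 2)*(z + 3)*(z + 4)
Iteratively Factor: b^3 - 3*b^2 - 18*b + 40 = (b - 2)*(b^2 - b - 20) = (b - 2)*(b + 4)*(b - 5)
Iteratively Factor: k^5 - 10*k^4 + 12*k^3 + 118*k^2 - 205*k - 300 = (k - 5)*(k^4 - 5*k^3 - 13*k^2 + 53*k + 60) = (k - 5)*(k - 4)*(k^3 - k^2 - 17*k - 15) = (k - 5)*(k - 4)*(k + 1)*(k^2 - 2*k - 15) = (k - 5)^2*(k - 4)*(k + 1)*(k + 3)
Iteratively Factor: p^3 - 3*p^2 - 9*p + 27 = (p - 3)*(p^2 - 9) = (p - 3)^2*(p + 3)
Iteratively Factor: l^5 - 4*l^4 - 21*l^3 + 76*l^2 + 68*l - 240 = (l - 5)*(l^4 + l^3 - 16*l^2 - 4*l + 48) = (l - 5)*(l + 2)*(l^3 - l^2 - 14*l + 24) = (l - 5)*(l + 2)*(l + 4)*(l^2 - 5*l + 6) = (l - 5)*(l - 3)*(l + 2)*(l + 4)*(l - 2)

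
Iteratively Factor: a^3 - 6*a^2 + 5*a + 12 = (a - 3)*(a^2 - 3*a - 4) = (a - 4)*(a - 3)*(a + 1)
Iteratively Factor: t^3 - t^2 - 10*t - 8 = (t + 2)*(t^2 - 3*t - 4) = (t + 1)*(t + 2)*(t - 4)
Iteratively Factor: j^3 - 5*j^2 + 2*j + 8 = (j - 2)*(j^2 - 3*j - 4) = (j - 2)*(j + 1)*(j - 4)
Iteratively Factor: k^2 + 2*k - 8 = (k + 4)*(k - 2)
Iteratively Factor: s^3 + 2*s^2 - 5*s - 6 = (s + 3)*(s^2 - s - 2) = (s + 1)*(s + 3)*(s - 2)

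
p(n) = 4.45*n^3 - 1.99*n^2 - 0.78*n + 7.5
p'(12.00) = 1873.86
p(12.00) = 7401.18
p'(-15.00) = 3062.67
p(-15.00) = -15447.30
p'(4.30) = 228.95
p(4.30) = 321.16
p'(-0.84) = 11.98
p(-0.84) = 4.11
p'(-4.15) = 245.66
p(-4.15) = -341.59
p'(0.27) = -0.88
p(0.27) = 7.23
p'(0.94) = 7.27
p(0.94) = 8.70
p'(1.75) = 33.14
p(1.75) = 23.89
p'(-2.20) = 72.59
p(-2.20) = -47.80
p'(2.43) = 68.38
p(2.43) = 57.71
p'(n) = 13.35*n^2 - 3.98*n - 0.78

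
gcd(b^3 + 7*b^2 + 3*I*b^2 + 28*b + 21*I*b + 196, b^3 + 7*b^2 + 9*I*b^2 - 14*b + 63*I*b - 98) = b^2 + b*(7 + 7*I) + 49*I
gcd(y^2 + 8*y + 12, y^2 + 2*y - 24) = y + 6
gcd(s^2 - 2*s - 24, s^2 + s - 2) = 1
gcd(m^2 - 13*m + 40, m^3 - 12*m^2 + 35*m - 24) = m - 8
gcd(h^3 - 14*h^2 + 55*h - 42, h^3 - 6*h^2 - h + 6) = h^2 - 7*h + 6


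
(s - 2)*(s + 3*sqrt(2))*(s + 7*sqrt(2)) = s^3 - 2*s^2 + 10*sqrt(2)*s^2 - 20*sqrt(2)*s + 42*s - 84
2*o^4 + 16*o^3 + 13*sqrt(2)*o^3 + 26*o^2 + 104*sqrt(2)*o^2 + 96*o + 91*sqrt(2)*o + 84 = (o + 7)*(o + 6*sqrt(2))*(sqrt(2)*o + 1)*(sqrt(2)*o + sqrt(2))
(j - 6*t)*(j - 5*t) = j^2 - 11*j*t + 30*t^2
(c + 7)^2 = c^2 + 14*c + 49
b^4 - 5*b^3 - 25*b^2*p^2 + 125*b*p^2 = b*(b - 5)*(b - 5*p)*(b + 5*p)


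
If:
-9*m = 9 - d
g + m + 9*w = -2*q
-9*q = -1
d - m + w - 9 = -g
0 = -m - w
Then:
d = 137/15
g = -14/135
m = 2/135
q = 1/9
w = -2/135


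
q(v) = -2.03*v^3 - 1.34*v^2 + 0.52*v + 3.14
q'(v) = -6.09*v^2 - 2.68*v + 0.52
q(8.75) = -1454.85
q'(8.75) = -489.20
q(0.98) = 0.45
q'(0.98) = -7.96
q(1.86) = -13.59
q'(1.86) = -25.53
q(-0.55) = 2.79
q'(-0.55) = 0.15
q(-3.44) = 68.13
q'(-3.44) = -62.33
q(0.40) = 3.00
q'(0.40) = -1.53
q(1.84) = -13.09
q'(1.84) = -25.03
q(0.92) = 0.90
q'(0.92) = -7.10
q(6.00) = -480.46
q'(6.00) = -234.80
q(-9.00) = 1369.79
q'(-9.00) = -468.65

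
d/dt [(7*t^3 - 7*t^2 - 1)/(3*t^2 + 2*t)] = (21*t^4 + 28*t^3 - 14*t^2 + 6*t + 2)/(t^2*(9*t^2 + 12*t + 4))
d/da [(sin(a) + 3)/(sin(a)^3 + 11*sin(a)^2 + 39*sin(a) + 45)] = -2*(sin(a) + 4)*cos(a)/((sin(a) + 3)^2*(sin(a) + 5)^2)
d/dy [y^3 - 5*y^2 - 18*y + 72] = 3*y^2 - 10*y - 18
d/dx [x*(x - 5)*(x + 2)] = 3*x^2 - 6*x - 10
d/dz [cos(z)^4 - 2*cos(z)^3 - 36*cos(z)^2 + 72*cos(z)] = 2*(-2*cos(z)^3 + 3*cos(z)^2 + 36*cos(z) - 36)*sin(z)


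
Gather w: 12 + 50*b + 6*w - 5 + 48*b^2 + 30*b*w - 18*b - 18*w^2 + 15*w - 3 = 48*b^2 + 32*b - 18*w^2 + w*(30*b + 21) + 4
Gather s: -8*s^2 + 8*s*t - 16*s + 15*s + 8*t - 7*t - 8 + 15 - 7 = -8*s^2 + s*(8*t - 1) + t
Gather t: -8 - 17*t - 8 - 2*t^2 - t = -2*t^2 - 18*t - 16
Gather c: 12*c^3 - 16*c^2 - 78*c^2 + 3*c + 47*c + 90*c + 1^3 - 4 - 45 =12*c^3 - 94*c^2 + 140*c - 48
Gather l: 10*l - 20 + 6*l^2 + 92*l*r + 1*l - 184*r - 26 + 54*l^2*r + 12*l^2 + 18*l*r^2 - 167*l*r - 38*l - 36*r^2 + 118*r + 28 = l^2*(54*r + 18) + l*(18*r^2 - 75*r - 27) - 36*r^2 - 66*r - 18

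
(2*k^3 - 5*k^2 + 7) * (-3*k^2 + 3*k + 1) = -6*k^5 + 21*k^4 - 13*k^3 - 26*k^2 + 21*k + 7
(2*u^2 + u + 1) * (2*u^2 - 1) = 4*u^4 + 2*u^3 - u - 1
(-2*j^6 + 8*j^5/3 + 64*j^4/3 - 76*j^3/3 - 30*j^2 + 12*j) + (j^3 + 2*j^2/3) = -2*j^6 + 8*j^5/3 + 64*j^4/3 - 73*j^3/3 - 88*j^2/3 + 12*j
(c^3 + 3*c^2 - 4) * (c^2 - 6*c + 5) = c^5 - 3*c^4 - 13*c^3 + 11*c^2 + 24*c - 20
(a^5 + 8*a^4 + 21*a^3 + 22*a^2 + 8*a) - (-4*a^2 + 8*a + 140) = a^5 + 8*a^4 + 21*a^3 + 26*a^2 - 140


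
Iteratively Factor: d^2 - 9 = (d - 3)*(d + 3)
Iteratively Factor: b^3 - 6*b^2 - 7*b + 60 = (b - 4)*(b^2 - 2*b - 15) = (b - 4)*(b + 3)*(b - 5)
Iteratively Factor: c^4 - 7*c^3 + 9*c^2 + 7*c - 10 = (c - 5)*(c^3 - 2*c^2 - c + 2) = (c - 5)*(c + 1)*(c^2 - 3*c + 2) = (c - 5)*(c - 1)*(c + 1)*(c - 2)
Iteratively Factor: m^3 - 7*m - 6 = (m + 2)*(m^2 - 2*m - 3) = (m - 3)*(m + 2)*(m + 1)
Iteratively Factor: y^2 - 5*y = (y)*(y - 5)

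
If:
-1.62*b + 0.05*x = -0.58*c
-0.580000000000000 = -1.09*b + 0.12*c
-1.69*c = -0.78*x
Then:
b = 0.72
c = 1.69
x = 3.66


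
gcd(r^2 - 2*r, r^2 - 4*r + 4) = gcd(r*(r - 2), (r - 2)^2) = r - 2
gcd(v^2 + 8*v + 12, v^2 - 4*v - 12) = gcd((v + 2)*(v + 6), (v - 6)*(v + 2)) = v + 2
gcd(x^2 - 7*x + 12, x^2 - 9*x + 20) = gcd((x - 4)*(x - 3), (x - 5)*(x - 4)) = x - 4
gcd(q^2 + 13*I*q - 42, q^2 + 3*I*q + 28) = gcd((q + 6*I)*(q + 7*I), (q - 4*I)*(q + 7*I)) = q + 7*I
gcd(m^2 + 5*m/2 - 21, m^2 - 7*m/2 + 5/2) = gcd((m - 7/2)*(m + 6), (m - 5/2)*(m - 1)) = 1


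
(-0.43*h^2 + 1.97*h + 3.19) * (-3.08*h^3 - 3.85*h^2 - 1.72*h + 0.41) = 1.3244*h^5 - 4.4121*h^4 - 16.6701*h^3 - 15.8462*h^2 - 4.6791*h + 1.3079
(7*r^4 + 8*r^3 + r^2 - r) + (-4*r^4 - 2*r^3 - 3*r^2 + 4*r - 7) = 3*r^4 + 6*r^3 - 2*r^2 + 3*r - 7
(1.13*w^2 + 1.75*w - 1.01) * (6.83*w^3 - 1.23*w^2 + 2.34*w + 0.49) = 7.7179*w^5 + 10.5626*w^4 - 6.4066*w^3 + 5.891*w^2 - 1.5059*w - 0.4949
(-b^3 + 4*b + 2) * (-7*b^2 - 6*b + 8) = 7*b^5 + 6*b^4 - 36*b^3 - 38*b^2 + 20*b + 16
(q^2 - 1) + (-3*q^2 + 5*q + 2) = -2*q^2 + 5*q + 1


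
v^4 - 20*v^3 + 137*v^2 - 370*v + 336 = (v - 8)*(v - 7)*(v - 3)*(v - 2)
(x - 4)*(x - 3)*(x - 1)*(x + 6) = x^4 - 2*x^3 - 29*x^2 + 102*x - 72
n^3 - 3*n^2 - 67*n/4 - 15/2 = (n - 6)*(n + 1/2)*(n + 5/2)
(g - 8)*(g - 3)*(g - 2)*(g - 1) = g^4 - 14*g^3 + 59*g^2 - 94*g + 48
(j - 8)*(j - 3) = j^2 - 11*j + 24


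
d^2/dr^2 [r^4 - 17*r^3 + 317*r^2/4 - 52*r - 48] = 12*r^2 - 102*r + 317/2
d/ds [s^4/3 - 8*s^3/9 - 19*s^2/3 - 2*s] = 4*s^3/3 - 8*s^2/3 - 38*s/3 - 2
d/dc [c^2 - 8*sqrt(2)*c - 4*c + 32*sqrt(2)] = 2*c - 8*sqrt(2) - 4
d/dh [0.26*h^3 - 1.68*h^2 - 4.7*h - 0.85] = 0.78*h^2 - 3.36*h - 4.7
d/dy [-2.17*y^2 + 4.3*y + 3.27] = 4.3 - 4.34*y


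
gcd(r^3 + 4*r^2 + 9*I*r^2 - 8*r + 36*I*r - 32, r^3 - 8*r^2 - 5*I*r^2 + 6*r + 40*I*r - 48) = r + I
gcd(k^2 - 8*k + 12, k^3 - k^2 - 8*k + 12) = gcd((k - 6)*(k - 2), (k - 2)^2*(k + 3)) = k - 2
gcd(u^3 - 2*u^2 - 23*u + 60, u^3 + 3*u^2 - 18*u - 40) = u^2 + u - 20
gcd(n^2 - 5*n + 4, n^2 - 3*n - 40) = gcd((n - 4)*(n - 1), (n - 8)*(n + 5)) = 1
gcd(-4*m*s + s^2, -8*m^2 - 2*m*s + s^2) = -4*m + s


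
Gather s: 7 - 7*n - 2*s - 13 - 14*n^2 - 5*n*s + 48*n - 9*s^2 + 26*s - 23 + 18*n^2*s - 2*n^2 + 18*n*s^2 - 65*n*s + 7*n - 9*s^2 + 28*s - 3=-16*n^2 + 48*n + s^2*(18*n - 18) + s*(18*n^2 - 70*n + 52) - 32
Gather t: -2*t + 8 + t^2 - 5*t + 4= t^2 - 7*t + 12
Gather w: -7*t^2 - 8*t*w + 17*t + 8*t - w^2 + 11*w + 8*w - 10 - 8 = -7*t^2 + 25*t - w^2 + w*(19 - 8*t) - 18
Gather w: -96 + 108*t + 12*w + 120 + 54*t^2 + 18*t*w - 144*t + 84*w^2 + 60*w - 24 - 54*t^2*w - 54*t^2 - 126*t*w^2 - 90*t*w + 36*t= w^2*(84 - 126*t) + w*(-54*t^2 - 72*t + 72)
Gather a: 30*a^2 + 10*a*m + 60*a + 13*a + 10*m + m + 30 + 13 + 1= 30*a^2 + a*(10*m + 73) + 11*m + 44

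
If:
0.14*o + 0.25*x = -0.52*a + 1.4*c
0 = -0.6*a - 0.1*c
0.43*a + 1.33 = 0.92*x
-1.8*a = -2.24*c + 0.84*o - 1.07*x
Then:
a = -0.09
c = 0.56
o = 3.49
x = 1.40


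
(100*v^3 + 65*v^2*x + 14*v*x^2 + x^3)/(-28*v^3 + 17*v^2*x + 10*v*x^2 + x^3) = (25*v^2 + 10*v*x + x^2)/(-7*v^2 + 6*v*x + x^2)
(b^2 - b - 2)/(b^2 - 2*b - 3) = (b - 2)/(b - 3)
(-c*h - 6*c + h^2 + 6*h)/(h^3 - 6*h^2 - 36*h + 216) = (-c + h)/(h^2 - 12*h + 36)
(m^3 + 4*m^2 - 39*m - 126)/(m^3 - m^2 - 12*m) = (m^2 + m - 42)/(m*(m - 4))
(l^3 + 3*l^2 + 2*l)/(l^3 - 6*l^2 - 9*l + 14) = l*(l + 1)/(l^2 - 8*l + 7)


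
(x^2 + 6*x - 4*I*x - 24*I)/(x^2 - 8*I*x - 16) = (x + 6)/(x - 4*I)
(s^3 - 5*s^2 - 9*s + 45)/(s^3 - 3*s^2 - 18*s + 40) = (s^2 - 9)/(s^2 + 2*s - 8)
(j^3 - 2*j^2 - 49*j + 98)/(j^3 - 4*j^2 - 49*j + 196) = (j - 2)/(j - 4)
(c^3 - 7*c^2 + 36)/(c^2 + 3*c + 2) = (c^2 - 9*c + 18)/(c + 1)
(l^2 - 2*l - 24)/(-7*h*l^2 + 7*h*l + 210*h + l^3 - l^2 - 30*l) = (-l - 4)/(7*h*l + 35*h - l^2 - 5*l)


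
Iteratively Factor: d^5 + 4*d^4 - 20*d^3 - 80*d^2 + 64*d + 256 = (d - 2)*(d^4 + 6*d^3 - 8*d^2 - 96*d - 128) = (d - 2)*(d + 4)*(d^3 + 2*d^2 - 16*d - 32) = (d - 4)*(d - 2)*(d + 4)*(d^2 + 6*d + 8) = (d - 4)*(d - 2)*(d + 4)^2*(d + 2)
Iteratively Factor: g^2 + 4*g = (g)*(g + 4)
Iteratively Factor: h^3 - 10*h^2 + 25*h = (h - 5)*(h^2 - 5*h) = (h - 5)^2*(h)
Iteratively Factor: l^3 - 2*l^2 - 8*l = (l - 4)*(l^2 + 2*l) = (l - 4)*(l + 2)*(l)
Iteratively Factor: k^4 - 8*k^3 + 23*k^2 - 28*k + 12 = (k - 2)*(k^3 - 6*k^2 + 11*k - 6) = (k - 3)*(k - 2)*(k^2 - 3*k + 2) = (k - 3)*(k - 2)^2*(k - 1)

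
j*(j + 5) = j^2 + 5*j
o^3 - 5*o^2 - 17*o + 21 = (o - 7)*(o - 1)*(o + 3)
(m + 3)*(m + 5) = m^2 + 8*m + 15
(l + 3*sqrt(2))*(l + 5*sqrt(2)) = l^2 + 8*sqrt(2)*l + 30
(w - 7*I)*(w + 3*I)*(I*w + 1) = I*w^3 + 5*w^2 + 17*I*w + 21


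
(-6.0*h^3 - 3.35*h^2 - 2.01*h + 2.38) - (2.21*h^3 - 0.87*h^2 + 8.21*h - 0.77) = -8.21*h^3 - 2.48*h^2 - 10.22*h + 3.15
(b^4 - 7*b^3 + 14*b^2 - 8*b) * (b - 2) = b^5 - 9*b^4 + 28*b^3 - 36*b^2 + 16*b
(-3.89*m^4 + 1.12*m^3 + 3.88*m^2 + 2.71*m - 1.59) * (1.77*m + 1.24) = -6.8853*m^5 - 2.8412*m^4 + 8.2564*m^3 + 9.6079*m^2 + 0.5461*m - 1.9716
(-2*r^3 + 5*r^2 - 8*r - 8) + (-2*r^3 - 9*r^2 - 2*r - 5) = -4*r^3 - 4*r^2 - 10*r - 13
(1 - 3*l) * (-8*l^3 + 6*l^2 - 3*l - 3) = 24*l^4 - 26*l^3 + 15*l^2 + 6*l - 3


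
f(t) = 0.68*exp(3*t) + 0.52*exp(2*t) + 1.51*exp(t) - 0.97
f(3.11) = 7958.66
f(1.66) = 120.28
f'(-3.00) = 0.08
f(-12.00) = -0.97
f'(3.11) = 23549.78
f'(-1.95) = 0.24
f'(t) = 2.04*exp(3*t) + 1.04*exp(2*t) + 1.51*exp(t) = (2.04*exp(2*t) + 1.04*exp(t) + 1.51)*exp(t)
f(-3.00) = -0.89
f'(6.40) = 445095115.28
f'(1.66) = 333.48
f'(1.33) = 130.85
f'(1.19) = 88.65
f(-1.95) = -0.74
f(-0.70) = -0.01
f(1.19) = 33.76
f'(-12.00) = 0.00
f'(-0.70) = 1.26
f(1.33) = 48.93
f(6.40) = 148428427.67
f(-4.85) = -0.96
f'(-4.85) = 0.01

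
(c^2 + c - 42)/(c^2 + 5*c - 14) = (c - 6)/(c - 2)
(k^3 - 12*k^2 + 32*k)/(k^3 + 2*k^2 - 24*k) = (k - 8)/(k + 6)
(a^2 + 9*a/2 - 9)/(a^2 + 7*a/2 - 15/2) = (a + 6)/(a + 5)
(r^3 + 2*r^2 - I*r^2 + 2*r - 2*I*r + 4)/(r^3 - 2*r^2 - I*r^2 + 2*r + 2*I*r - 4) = (r + 2)/(r - 2)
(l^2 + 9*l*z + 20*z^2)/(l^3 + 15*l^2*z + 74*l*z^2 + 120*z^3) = 1/(l + 6*z)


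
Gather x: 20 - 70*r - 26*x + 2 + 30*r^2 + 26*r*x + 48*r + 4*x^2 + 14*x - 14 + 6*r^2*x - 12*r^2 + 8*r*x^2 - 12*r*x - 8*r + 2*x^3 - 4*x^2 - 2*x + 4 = 18*r^2 + 8*r*x^2 - 30*r + 2*x^3 + x*(6*r^2 + 14*r - 14) + 12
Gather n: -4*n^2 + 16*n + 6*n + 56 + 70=-4*n^2 + 22*n + 126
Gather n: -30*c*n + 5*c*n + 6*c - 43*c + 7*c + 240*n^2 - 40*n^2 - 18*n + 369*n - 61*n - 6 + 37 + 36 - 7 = -30*c + 200*n^2 + n*(290 - 25*c) + 60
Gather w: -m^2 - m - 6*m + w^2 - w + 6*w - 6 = -m^2 - 7*m + w^2 + 5*w - 6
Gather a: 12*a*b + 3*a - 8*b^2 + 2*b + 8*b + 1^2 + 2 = a*(12*b + 3) - 8*b^2 + 10*b + 3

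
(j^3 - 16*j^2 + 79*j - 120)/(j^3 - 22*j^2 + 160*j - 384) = (j^2 - 8*j + 15)/(j^2 - 14*j + 48)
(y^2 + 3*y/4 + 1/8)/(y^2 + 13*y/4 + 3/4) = (y + 1/2)/(y + 3)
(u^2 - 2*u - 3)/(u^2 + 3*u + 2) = (u - 3)/(u + 2)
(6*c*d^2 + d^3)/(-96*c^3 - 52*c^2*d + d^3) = -d^2/(16*c^2 + 6*c*d - d^2)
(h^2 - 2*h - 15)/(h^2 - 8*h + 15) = (h + 3)/(h - 3)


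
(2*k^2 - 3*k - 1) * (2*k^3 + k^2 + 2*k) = 4*k^5 - 4*k^4 - k^3 - 7*k^2 - 2*k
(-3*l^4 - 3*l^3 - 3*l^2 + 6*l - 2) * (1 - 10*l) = 30*l^5 + 27*l^4 + 27*l^3 - 63*l^2 + 26*l - 2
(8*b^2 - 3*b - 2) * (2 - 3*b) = -24*b^3 + 25*b^2 - 4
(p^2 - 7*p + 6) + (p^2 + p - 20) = 2*p^2 - 6*p - 14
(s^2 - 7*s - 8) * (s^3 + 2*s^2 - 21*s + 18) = s^5 - 5*s^4 - 43*s^3 + 149*s^2 + 42*s - 144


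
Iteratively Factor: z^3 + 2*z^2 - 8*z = (z)*(z^2 + 2*z - 8) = z*(z - 2)*(z + 4)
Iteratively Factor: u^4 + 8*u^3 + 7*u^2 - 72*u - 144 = (u - 3)*(u^3 + 11*u^2 + 40*u + 48) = (u - 3)*(u + 3)*(u^2 + 8*u + 16) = (u - 3)*(u + 3)*(u + 4)*(u + 4)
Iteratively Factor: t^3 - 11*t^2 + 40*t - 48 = (t - 4)*(t^2 - 7*t + 12) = (t - 4)*(t - 3)*(t - 4)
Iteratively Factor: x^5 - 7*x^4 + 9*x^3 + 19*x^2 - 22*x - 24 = (x - 4)*(x^4 - 3*x^3 - 3*x^2 + 7*x + 6) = (x - 4)*(x + 1)*(x^3 - 4*x^2 + x + 6) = (x - 4)*(x - 3)*(x + 1)*(x^2 - x - 2) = (x - 4)*(x - 3)*(x - 2)*(x + 1)*(x + 1)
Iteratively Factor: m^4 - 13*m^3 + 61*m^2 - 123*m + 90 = (m - 5)*(m^3 - 8*m^2 + 21*m - 18) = (m - 5)*(m - 3)*(m^2 - 5*m + 6) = (m - 5)*(m - 3)^2*(m - 2)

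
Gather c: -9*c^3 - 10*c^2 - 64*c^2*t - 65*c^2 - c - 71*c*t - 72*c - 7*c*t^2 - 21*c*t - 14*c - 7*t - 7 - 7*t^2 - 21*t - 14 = -9*c^3 + c^2*(-64*t - 75) + c*(-7*t^2 - 92*t - 87) - 7*t^2 - 28*t - 21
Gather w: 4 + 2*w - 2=2*w + 2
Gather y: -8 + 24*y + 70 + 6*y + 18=30*y + 80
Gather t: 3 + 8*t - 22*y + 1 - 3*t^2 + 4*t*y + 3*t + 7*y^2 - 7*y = -3*t^2 + t*(4*y + 11) + 7*y^2 - 29*y + 4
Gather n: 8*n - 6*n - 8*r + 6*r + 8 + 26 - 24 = 2*n - 2*r + 10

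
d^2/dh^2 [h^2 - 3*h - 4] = 2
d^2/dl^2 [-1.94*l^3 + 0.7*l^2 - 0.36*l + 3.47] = 1.4 - 11.64*l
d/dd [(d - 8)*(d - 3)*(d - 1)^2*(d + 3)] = 5*d^4 - 40*d^3 + 24*d^2 + 164*d - 153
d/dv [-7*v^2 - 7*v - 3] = -14*v - 7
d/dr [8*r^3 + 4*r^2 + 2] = 8*r*(3*r + 1)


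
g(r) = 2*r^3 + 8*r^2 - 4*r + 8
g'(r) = 6*r^2 + 16*r - 4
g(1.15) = 17.02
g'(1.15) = 22.34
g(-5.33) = -46.25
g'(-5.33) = 81.17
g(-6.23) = -140.19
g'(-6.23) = 129.20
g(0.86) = 11.75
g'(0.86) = 14.20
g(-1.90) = 30.76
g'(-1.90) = -12.74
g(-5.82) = -92.02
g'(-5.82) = 106.11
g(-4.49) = 6.20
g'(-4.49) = 45.12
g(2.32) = 66.75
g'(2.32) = 65.41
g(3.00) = 122.00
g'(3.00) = 98.00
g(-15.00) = -4882.00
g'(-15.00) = 1106.00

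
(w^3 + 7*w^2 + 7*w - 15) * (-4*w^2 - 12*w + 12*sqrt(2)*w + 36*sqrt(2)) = -4*w^5 - 40*w^4 + 12*sqrt(2)*w^4 - 112*w^3 + 120*sqrt(2)*w^3 - 24*w^2 + 336*sqrt(2)*w^2 + 72*sqrt(2)*w + 180*w - 540*sqrt(2)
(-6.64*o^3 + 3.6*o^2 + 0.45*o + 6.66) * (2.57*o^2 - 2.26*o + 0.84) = -17.0648*o^5 + 24.2584*o^4 - 12.5571*o^3 + 19.1232*o^2 - 14.6736*o + 5.5944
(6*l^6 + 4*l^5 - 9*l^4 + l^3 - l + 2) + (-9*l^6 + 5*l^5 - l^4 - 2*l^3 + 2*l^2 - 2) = -3*l^6 + 9*l^5 - 10*l^4 - l^3 + 2*l^2 - l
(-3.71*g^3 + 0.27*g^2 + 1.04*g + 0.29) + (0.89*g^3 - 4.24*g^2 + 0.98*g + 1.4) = -2.82*g^3 - 3.97*g^2 + 2.02*g + 1.69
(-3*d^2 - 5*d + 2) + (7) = -3*d^2 - 5*d + 9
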